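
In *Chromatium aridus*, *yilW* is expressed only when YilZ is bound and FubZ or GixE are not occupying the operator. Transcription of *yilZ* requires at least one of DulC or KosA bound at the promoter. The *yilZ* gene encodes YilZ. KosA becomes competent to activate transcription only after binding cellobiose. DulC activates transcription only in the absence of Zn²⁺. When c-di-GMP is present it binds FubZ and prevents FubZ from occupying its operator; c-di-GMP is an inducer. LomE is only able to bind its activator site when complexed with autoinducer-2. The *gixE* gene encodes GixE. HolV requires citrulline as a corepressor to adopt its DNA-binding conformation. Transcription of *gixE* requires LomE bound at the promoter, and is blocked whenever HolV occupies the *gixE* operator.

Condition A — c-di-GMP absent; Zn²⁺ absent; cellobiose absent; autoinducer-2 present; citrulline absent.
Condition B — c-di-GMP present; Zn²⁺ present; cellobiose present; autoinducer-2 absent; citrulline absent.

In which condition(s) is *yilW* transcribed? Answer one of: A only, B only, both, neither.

Condition A:
c-di-GMP is absent, so FubZ is active.
Zn²⁺ is absent, so DulC is active.
Cellobiose is absent, so KosA is inactive.
Activator DulC is present, so *yilZ* is transcribed.
So YilZ is produced and active.
Autoinducer-2 is present, so LomE is active.
Citrulline is absent, so HolV is inactive.
No repressor is bound and LomE is active, so *gixE* is transcribed.
So GixE is produced and active.
With repressor FubZ bound, *yilW* is not transcribed.
→ *yilW* is OFF in A.
Condition B:
c-di-GMP is present, so FubZ is inactive.
Zn²⁺ is present, so DulC is inactive.
Cellobiose is present, so KosA is active.
Activator KosA is present, so *yilZ* is transcribed.
So YilZ is produced and active.
Autoinducer-2 is absent, so LomE is inactive.
Citrulline is absent, so HolV is inactive.
Required activator LomE is absent, so *gixE* is not transcribed.
So GixE is not produced.
No repressor is bound and YilZ is active, so *yilW* is transcribed.
→ *yilW* is ON in B.

B only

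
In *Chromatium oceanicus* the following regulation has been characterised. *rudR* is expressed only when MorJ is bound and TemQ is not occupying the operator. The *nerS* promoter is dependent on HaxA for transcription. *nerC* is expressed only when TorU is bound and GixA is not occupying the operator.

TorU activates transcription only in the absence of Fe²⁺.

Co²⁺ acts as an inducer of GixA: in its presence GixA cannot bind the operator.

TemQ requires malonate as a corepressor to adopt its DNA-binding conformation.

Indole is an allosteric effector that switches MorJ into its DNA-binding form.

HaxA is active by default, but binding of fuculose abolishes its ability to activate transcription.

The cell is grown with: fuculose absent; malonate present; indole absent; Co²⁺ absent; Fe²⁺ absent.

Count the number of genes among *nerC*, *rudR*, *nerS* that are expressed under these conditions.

1

Co²⁺ is absent, so GixA is active.
Fe²⁺ is absent, so TorU is active.
With repressor GixA bound, *nerC* is not transcribed.
→ *nerC* is OFF.
Malonate is present, so TemQ is active.
Indole is absent, so MorJ is inactive.
With repressor TemQ bound, *rudR* is not transcribed.
→ *rudR* is OFF.
Fuculose is absent, so HaxA is active.
No repressor is bound and HaxA is active, so *nerS* is transcribed.
→ *nerS* is ON.
1 of the 3 genes is transcribed.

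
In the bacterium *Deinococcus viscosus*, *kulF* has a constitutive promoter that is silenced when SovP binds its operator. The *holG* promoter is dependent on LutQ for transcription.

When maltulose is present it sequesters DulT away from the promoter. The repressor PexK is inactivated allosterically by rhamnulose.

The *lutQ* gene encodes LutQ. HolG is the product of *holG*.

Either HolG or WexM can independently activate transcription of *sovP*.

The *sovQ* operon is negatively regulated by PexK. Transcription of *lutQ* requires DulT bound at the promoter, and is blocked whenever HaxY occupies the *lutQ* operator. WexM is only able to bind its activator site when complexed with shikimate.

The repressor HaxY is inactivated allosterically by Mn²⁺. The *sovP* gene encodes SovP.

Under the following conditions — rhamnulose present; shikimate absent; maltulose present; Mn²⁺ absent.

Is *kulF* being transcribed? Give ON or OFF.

Mn²⁺ is absent, so HaxY is active.
Maltulose is present, so DulT is inactive.
With repressor HaxY bound, *lutQ* is not transcribed.
So LutQ is not produced.
Required activator LutQ is absent, so *holG* is not transcribed.
So HolG is not produced.
Shikimate is absent, so WexM is inactive.
No activator is available at the *sovP* promoter, so *sovP* is not transcribed.
So SovP is not produced.
With no repressor bound, *kulF* is transcribed.

ON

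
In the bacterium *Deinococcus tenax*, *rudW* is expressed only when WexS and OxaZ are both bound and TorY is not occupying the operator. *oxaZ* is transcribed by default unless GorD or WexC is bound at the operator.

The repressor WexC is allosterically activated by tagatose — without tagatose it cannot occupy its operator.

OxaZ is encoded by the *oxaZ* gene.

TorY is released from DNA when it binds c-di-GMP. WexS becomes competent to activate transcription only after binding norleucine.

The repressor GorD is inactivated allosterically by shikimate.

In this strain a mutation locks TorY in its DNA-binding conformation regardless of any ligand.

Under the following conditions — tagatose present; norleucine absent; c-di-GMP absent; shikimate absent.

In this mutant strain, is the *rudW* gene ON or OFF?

OFF

Norleucine is absent, so WexS is inactive.
Shikimate is absent, so GorD is active.
Tagatose is present, so WexC is active.
With repressor GorD bound, *oxaZ* is not transcribed.
So OxaZ is not produced.
TorY is constitutively active in this strain.
With repressor TorY bound, *rudW* is not transcribed.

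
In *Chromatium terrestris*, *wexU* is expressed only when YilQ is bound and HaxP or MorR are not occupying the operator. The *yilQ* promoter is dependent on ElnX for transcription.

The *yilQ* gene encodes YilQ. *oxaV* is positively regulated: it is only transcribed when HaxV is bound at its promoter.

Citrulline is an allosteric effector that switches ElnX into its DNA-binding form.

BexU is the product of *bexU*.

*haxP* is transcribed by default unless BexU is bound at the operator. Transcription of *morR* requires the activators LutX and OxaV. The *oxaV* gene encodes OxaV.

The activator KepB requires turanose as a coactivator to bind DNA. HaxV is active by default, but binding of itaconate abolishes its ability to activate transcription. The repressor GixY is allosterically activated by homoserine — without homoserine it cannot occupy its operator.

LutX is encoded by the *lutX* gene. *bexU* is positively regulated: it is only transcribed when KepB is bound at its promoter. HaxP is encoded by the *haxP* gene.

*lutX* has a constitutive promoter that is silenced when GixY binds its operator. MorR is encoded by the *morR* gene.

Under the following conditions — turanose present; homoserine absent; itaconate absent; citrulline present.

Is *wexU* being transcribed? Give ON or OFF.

OFF

Turanose is present, so KepB is active.
No repressor is bound and KepB is active, so *bexU* is transcribed.
So BexU is produced and active.
With repressor BexU bound, *haxP* is not transcribed.
So HaxP is not produced.
Citrulline is present, so ElnX is active.
No repressor is bound and ElnX is active, so *yilQ* is transcribed.
So YilQ is produced and active.
Homoserine is absent, so GixY is inactive.
With no repressor bound, *lutX* is transcribed.
So LutX is produced and active.
Itaconate is absent, so HaxV is active.
No repressor is bound and HaxV is active, so *oxaV* is transcribed.
So OxaV is produced and active.
No repressor is bound and LutX and OxaV are active, so *morR* is transcribed.
So MorR is produced and active.
With repressor MorR bound, *wexU* is not transcribed.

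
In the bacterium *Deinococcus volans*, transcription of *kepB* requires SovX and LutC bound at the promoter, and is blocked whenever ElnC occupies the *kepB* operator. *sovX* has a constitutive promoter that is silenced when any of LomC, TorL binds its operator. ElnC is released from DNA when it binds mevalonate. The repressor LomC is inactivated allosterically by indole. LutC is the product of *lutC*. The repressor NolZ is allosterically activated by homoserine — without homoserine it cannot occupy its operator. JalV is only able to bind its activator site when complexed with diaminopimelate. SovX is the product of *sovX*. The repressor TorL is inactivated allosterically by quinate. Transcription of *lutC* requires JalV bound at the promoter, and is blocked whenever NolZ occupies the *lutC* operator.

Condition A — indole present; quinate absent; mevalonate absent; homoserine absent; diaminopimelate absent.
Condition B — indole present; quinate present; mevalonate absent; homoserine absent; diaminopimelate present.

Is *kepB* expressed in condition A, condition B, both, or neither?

neither

Condition A:
Indole is present, so LomC is inactive.
Quinate is absent, so TorL is active.
With repressor TorL bound, *sovX* is not transcribed.
So SovX is not produced.
Mevalonate is absent, so ElnC is active.
Homoserine is absent, so NolZ is inactive.
Diaminopimelate is absent, so JalV is inactive.
Required activator JalV is absent, so *lutC* is not transcribed.
So LutC is not produced.
With repressor ElnC bound, *kepB* is not transcribed.
→ *kepB* is OFF in A.
Condition B:
Indole is present, so LomC is inactive.
Quinate is present, so TorL is inactive.
With no repressor bound, *sovX* is transcribed.
So SovX is produced and active.
Mevalonate is absent, so ElnC is active.
Homoserine is absent, so NolZ is inactive.
Diaminopimelate is present, so JalV is active.
No repressor is bound and JalV is active, so *lutC* is transcribed.
So LutC is produced and active.
With repressor ElnC bound, *kepB* is not transcribed.
→ *kepB* is OFF in B.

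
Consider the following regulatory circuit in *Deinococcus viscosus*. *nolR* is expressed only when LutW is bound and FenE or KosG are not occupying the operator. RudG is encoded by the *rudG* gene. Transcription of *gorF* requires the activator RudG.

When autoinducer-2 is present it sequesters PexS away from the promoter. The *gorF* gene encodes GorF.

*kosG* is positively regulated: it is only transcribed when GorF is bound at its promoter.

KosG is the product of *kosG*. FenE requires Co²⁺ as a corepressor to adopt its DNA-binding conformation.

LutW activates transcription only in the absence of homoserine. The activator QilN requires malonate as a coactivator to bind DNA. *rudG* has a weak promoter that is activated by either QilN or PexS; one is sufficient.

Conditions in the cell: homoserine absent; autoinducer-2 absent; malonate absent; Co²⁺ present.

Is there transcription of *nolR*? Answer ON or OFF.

OFF

Co²⁺ is present, so FenE is active.
Malonate is absent, so QilN is inactive.
Autoinducer-2 is absent, so PexS is active.
Activator PexS is present, so *rudG* is transcribed.
So RudG is produced and active.
No repressor is bound and RudG is active, so *gorF* is transcribed.
So GorF is produced and active.
No repressor is bound and GorF is active, so *kosG* is transcribed.
So KosG is produced and active.
Homoserine is absent, so LutW is active.
With repressor FenE bound, *nolR* is not transcribed.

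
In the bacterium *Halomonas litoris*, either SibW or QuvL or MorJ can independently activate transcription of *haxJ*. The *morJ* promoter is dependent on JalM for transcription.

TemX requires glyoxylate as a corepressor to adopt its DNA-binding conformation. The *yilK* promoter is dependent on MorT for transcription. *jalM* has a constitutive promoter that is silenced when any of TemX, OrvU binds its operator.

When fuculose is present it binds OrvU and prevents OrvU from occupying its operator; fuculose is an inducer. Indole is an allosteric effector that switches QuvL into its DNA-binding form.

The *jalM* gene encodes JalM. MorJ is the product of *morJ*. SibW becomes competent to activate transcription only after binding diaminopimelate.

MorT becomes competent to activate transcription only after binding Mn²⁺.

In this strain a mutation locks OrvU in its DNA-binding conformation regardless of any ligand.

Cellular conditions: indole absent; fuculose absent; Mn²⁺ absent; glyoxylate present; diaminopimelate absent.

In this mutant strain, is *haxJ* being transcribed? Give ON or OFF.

OFF

Diaminopimelate is absent, so SibW is inactive.
Indole is absent, so QuvL is inactive.
Glyoxylate is present, so TemX is active.
OrvU is constitutively active in this strain.
With repressor TemX bound, *jalM* is not transcribed.
So JalM is not produced.
Required activator JalM is absent, so *morJ* is not transcribed.
So MorJ is not produced.
No activator is available at the *haxJ* promoter, so *haxJ* is not transcribed.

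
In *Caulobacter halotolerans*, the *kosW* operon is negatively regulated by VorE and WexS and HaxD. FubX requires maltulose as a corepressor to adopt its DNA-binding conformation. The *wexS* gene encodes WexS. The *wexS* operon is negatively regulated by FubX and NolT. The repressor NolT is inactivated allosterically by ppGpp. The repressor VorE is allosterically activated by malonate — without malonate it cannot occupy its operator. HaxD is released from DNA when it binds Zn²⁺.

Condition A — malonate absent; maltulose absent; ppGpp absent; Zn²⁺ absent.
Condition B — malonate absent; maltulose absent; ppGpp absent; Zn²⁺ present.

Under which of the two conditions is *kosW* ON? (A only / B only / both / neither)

B only

Condition A:
Malonate is absent, so VorE is inactive.
Maltulose is absent, so FubX is inactive.
ppGpp is absent, so NolT is active.
With repressor NolT bound, *wexS* is not transcribed.
So WexS is not produced.
Zn²⁺ is absent, so HaxD is active.
With repressor HaxD bound, *kosW* is not transcribed.
→ *kosW* is OFF in A.
Condition B:
Malonate is absent, so VorE is inactive.
Maltulose is absent, so FubX is inactive.
ppGpp is absent, so NolT is active.
With repressor NolT bound, *wexS* is not transcribed.
So WexS is not produced.
Zn²⁺ is present, so HaxD is inactive.
With no repressor bound, *kosW* is transcribed.
→ *kosW* is ON in B.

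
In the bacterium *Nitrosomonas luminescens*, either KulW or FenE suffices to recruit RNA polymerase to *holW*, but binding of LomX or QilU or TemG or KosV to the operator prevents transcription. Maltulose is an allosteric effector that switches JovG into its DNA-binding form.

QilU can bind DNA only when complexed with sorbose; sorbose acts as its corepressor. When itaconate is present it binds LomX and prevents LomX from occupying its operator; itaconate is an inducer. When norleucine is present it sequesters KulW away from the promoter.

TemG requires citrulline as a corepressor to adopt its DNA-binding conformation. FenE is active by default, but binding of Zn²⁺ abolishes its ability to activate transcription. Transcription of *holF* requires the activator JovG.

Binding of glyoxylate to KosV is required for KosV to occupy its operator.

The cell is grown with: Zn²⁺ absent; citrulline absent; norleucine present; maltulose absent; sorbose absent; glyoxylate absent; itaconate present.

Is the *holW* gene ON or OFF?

ON

Itaconate is present, so LomX is inactive.
Sorbose is absent, so QilU is inactive.
Norleucine is present, so KulW is inactive.
Citrulline is absent, so TemG is inactive.
Zn²⁺ is absent, so FenE is active.
Glyoxylate is absent, so KosV is inactive.
Activator FenE is present, so *holW* is transcribed.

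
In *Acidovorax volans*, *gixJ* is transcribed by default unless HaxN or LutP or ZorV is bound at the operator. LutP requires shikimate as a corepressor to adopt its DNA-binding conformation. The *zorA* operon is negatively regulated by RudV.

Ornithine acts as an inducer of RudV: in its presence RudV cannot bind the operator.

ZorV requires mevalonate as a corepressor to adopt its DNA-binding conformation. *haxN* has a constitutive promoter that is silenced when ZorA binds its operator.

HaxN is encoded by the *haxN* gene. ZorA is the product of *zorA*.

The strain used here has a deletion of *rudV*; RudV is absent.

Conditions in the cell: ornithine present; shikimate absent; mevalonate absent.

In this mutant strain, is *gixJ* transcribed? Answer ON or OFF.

RudV is non-functional in this strain, so it has no effect.
With no repressor bound, *zorA* is transcribed.
So ZorA is produced and active.
With repressor ZorA bound, *haxN* is not transcribed.
So HaxN is not produced.
Shikimate is absent, so LutP is inactive.
Mevalonate is absent, so ZorV is inactive.
With no repressor bound, *gixJ* is transcribed.

ON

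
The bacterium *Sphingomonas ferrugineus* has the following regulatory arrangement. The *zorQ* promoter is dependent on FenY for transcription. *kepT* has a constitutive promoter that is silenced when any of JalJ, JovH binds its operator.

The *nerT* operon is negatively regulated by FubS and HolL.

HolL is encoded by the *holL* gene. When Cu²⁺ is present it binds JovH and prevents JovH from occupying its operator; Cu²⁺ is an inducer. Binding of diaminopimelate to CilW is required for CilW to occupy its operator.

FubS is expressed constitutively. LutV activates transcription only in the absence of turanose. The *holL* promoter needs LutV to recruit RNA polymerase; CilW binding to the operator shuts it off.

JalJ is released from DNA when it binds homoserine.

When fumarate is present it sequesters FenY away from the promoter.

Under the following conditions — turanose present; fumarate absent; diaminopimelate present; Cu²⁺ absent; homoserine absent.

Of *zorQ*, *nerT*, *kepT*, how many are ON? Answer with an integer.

1

Fumarate is absent, so FenY is active.
No repressor is bound and FenY is active, so *zorQ* is transcribed.
→ *zorQ* is ON.
FubS is produced constitutively and is active.
Turanose is present, so LutV is inactive.
Diaminopimelate is present, so CilW is active.
With repressor CilW bound, *holL* is not transcribed.
So HolL is not produced.
With repressor FubS bound, *nerT* is not transcribed.
→ *nerT* is OFF.
Homoserine is absent, so JalJ is active.
Cu²⁺ is absent, so JovH is active.
With repressor JalJ bound, *kepT* is not transcribed.
→ *kepT* is OFF.
1 of the 3 genes is transcribed.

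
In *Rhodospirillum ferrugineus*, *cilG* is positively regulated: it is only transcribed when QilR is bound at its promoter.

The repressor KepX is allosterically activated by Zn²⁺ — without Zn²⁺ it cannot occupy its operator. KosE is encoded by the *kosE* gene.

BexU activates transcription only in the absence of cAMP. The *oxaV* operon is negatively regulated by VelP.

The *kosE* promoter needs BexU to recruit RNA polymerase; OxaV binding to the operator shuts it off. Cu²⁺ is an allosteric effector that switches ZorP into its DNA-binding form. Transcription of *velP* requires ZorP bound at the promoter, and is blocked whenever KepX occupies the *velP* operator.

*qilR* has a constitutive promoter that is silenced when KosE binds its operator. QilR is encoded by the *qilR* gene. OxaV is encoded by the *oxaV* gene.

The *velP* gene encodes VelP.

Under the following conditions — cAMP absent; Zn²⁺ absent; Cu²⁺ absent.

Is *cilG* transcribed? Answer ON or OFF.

ON

Zn²⁺ is absent, so KepX is inactive.
Cu²⁺ is absent, so ZorP is inactive.
Required activator ZorP is absent, so *velP* is not transcribed.
So VelP is not produced.
With no repressor bound, *oxaV* is transcribed.
So OxaV is produced and active.
cAMP is absent, so BexU is active.
With repressor OxaV bound, *kosE* is not transcribed.
So KosE is not produced.
With no repressor bound, *qilR* is transcribed.
So QilR is produced and active.
No repressor is bound and QilR is active, so *cilG* is transcribed.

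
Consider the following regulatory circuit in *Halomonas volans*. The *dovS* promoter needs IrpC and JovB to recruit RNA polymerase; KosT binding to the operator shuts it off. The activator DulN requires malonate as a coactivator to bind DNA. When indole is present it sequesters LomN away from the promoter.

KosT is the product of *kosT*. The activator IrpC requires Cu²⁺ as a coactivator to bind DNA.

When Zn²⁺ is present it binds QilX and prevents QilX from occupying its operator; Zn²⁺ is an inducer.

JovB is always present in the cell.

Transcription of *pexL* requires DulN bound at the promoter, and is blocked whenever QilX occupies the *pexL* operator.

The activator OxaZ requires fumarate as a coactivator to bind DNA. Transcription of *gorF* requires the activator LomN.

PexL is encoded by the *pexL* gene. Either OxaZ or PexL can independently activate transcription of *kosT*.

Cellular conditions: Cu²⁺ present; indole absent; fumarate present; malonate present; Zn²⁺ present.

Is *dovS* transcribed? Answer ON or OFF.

OFF

Cu²⁺ is present, so IrpC is active.
Fumarate is present, so OxaZ is active.
Malonate is present, so DulN is active.
Zn²⁺ is present, so QilX is inactive.
No repressor is bound and DulN is active, so *pexL* is transcribed.
So PexL is produced and active.
Activator OxaZ is present, so *kosT* is transcribed.
So KosT is produced and active.
JovB is produced constitutively and is active.
With repressor KosT bound, *dovS* is not transcribed.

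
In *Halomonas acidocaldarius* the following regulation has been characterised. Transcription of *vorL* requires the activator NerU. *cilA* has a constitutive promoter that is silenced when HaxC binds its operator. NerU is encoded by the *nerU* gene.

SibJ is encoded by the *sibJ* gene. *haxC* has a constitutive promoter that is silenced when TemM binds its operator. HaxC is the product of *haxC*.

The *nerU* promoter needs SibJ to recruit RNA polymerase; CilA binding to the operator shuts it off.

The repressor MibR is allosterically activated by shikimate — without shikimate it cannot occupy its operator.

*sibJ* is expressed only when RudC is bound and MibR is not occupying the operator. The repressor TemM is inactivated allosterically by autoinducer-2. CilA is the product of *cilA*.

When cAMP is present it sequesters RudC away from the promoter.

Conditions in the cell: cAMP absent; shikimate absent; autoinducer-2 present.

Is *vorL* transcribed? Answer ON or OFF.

ON

Autoinducer-2 is present, so TemM is inactive.
With no repressor bound, *haxC* is transcribed.
So HaxC is produced and active.
With repressor HaxC bound, *cilA* is not transcribed.
So CilA is not produced.
cAMP is absent, so RudC is active.
Shikimate is absent, so MibR is inactive.
No repressor is bound and RudC is active, so *sibJ* is transcribed.
So SibJ is produced and active.
No repressor is bound and SibJ is active, so *nerU* is transcribed.
So NerU is produced and active.
No repressor is bound and NerU is active, so *vorL* is transcribed.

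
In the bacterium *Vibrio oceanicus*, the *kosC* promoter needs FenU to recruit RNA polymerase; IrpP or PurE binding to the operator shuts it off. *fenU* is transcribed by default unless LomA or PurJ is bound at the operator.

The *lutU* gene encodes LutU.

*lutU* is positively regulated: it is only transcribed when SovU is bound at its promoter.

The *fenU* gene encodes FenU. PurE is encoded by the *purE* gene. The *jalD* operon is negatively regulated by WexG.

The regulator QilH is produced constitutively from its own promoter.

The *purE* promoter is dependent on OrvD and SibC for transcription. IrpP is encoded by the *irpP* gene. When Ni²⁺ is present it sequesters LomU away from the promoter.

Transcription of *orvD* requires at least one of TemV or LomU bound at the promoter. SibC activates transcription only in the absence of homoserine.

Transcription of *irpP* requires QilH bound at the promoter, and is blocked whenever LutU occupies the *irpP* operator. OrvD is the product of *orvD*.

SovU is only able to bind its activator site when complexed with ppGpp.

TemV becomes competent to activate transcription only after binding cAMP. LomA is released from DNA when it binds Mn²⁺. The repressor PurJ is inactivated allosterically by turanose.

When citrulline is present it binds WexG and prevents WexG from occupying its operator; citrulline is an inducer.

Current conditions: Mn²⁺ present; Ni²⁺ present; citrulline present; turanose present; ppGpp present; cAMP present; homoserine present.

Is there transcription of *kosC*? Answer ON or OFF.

Mn²⁺ is present, so LomA is inactive.
Turanose is present, so PurJ is inactive.
With no repressor bound, *fenU* is transcribed.
So FenU is produced and active.
QilH is produced constitutively and is active.
ppGpp is present, so SovU is active.
No repressor is bound and SovU is active, so *lutU* is transcribed.
So LutU is produced and active.
With repressor LutU bound, *irpP* is not transcribed.
So IrpP is not produced.
cAMP is present, so TemV is active.
Ni²⁺ is present, so LomU is inactive.
Activator TemV is present, so *orvD* is transcribed.
So OrvD is produced and active.
Homoserine is present, so SibC is inactive.
Required activator SibC is absent, so *purE* is not transcribed.
So PurE is not produced.
No repressor is bound and FenU is active, so *kosC* is transcribed.

ON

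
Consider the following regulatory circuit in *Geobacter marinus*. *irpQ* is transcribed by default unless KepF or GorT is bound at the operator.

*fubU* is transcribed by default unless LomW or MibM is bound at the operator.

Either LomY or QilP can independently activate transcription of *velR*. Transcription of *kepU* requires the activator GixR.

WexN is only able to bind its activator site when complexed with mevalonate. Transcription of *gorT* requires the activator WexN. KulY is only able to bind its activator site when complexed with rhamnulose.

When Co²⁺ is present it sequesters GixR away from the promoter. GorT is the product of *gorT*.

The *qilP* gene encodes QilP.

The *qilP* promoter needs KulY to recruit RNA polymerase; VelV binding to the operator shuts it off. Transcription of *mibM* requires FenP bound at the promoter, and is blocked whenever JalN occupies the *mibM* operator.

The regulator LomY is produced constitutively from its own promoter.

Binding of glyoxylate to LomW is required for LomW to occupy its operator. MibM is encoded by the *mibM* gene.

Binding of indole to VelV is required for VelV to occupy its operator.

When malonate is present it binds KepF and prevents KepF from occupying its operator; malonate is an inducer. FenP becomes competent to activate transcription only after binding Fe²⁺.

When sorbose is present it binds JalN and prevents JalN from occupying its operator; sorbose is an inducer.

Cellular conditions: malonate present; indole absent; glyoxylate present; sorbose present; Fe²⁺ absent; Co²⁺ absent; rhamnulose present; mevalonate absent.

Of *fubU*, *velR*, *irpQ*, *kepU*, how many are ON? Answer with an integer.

3

Glyoxylate is present, so LomW is active.
Sorbose is present, so JalN is inactive.
Fe²⁺ is absent, so FenP is inactive.
Required activator FenP is absent, so *mibM* is not transcribed.
So MibM is not produced.
With repressor LomW bound, *fubU* is not transcribed.
→ *fubU* is OFF.
LomY is produced constitutively and is active.
Rhamnulose is present, so KulY is active.
Indole is absent, so VelV is inactive.
No repressor is bound and KulY is active, so *qilP* is transcribed.
So QilP is produced and active.
Activator LomY is present, so *velR* is transcribed.
→ *velR* is ON.
Malonate is present, so KepF is inactive.
Mevalonate is absent, so WexN is inactive.
Required activator WexN is absent, so *gorT* is not transcribed.
So GorT is not produced.
With no repressor bound, *irpQ* is transcribed.
→ *irpQ* is ON.
Co²⁺ is absent, so GixR is active.
No repressor is bound and GixR is active, so *kepU* is transcribed.
→ *kepU* is ON.
3 of the 4 genes are transcribed.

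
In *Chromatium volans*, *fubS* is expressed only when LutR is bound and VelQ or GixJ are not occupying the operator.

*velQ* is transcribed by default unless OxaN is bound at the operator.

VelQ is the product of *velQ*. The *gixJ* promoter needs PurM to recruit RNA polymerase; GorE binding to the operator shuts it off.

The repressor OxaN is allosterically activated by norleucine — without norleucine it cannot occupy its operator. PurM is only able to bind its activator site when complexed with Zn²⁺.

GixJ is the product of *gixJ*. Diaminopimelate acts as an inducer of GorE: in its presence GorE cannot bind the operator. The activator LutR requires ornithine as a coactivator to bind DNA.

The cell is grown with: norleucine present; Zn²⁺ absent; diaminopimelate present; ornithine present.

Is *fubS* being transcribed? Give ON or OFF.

Ornithine is present, so LutR is active.
Norleucine is present, so OxaN is active.
With repressor OxaN bound, *velQ* is not transcribed.
So VelQ is not produced.
Diaminopimelate is present, so GorE is inactive.
Zn²⁺ is absent, so PurM is inactive.
Required activator PurM is absent, so *gixJ* is not transcribed.
So GixJ is not produced.
No repressor is bound and LutR is active, so *fubS* is transcribed.

ON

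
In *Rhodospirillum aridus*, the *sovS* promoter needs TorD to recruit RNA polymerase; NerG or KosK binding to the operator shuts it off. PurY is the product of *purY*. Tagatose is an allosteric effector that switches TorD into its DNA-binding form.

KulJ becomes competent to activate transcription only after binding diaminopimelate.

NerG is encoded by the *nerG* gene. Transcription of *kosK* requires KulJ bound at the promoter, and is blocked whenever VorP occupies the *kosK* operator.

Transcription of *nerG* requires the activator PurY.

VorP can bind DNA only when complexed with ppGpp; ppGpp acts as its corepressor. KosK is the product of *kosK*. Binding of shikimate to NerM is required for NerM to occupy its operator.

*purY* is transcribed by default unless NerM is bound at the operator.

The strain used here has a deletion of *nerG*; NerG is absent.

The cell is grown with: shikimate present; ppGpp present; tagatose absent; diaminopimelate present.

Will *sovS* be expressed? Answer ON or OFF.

NerG is non-functional in this strain, so it has no effect.
Diaminopimelate is present, so KulJ is active.
ppGpp is present, so VorP is active.
With repressor VorP bound, *kosK* is not transcribed.
So KosK is not produced.
Tagatose is absent, so TorD is inactive.
Required activator TorD is absent, so *sovS* is not transcribed.

OFF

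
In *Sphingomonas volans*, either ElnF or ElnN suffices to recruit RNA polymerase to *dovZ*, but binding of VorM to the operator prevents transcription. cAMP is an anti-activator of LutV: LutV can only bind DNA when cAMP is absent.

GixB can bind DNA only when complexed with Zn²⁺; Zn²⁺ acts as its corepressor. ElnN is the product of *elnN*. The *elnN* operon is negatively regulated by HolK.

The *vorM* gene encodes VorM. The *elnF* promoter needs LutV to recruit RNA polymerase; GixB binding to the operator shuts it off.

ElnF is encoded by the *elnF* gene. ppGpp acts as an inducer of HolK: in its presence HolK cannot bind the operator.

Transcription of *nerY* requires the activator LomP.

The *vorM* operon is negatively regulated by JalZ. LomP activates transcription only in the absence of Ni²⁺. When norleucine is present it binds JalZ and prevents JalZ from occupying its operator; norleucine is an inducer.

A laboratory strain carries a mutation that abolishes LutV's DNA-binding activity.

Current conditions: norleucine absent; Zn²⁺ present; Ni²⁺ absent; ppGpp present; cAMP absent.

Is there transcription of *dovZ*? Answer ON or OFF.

ON

Norleucine is absent, so JalZ is active.
With repressor JalZ bound, *vorM* is not transcribed.
So VorM is not produced.
Zn²⁺ is present, so GixB is active.
LutV is non-functional in this strain, so it has no effect.
With repressor GixB bound, *elnF* is not transcribed.
So ElnF is not produced.
ppGpp is present, so HolK is inactive.
With no repressor bound, *elnN* is transcribed.
So ElnN is produced and active.
Activator ElnN is present, so *dovZ* is transcribed.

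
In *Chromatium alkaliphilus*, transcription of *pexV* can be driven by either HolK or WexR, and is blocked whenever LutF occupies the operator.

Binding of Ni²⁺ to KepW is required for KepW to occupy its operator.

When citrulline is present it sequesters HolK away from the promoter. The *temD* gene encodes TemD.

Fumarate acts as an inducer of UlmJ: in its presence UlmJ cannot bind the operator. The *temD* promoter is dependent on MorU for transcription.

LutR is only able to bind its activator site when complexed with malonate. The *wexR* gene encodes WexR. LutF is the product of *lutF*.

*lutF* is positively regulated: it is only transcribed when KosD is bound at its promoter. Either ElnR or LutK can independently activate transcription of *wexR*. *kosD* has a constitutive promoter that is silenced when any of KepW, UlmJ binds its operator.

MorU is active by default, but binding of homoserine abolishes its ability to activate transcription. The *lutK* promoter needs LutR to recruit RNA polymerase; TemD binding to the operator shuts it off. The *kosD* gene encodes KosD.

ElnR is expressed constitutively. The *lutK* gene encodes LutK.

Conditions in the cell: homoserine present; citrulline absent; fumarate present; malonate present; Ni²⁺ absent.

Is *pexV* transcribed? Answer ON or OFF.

Citrulline is absent, so HolK is active.
Ni²⁺ is absent, so KepW is inactive.
Fumarate is present, so UlmJ is inactive.
With no repressor bound, *kosD* is transcribed.
So KosD is produced and active.
No repressor is bound and KosD is active, so *lutF* is transcribed.
So LutF is produced and active.
ElnR is produced constitutively and is active.
Homoserine is present, so MorU is inactive.
Required activator MorU is absent, so *temD* is not transcribed.
So TemD is not produced.
Malonate is present, so LutR is active.
No repressor is bound and LutR is active, so *lutK* is transcribed.
So LutK is produced and active.
Activator ElnR is present, so *wexR* is transcribed.
So WexR is produced and active.
With repressor LutF bound, *pexV* is not transcribed.

OFF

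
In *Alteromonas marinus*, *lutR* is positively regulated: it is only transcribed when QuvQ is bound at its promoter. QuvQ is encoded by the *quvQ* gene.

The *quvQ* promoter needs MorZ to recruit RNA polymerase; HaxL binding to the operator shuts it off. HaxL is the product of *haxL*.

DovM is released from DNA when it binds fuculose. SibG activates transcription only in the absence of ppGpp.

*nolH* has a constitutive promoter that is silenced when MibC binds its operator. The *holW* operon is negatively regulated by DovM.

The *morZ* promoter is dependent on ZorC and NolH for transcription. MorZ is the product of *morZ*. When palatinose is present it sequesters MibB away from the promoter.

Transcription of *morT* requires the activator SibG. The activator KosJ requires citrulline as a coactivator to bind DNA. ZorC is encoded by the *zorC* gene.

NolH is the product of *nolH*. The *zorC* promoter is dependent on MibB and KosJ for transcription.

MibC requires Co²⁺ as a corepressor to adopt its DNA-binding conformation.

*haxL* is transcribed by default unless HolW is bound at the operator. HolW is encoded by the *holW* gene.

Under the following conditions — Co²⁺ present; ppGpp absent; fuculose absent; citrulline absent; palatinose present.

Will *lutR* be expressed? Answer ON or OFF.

Palatinose is present, so MibB is inactive.
Citrulline is absent, so KosJ is inactive.
Required activator MibB is absent, so *zorC* is not transcribed.
So ZorC is not produced.
Co²⁺ is present, so MibC is active.
With repressor MibC bound, *nolH* is not transcribed.
So NolH is not produced.
Required activator ZorC is absent, so *morZ* is not transcribed.
So MorZ is not produced.
Fuculose is absent, so DovM is active.
With repressor DovM bound, *holW* is not transcribed.
So HolW is not produced.
With no repressor bound, *haxL* is transcribed.
So HaxL is produced and active.
With repressor HaxL bound, *quvQ* is not transcribed.
So QuvQ is not produced.
Required activator QuvQ is absent, so *lutR* is not transcribed.

OFF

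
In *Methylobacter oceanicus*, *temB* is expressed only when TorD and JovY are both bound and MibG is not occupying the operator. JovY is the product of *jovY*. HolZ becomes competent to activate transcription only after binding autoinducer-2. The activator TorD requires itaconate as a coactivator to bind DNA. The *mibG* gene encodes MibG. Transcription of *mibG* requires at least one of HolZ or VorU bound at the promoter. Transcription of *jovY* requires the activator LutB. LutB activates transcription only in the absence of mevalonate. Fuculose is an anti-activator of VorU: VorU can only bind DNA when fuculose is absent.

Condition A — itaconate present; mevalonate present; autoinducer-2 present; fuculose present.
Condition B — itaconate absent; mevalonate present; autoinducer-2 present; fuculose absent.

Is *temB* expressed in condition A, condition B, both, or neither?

neither

Condition A:
Itaconate is present, so TorD is active.
Mevalonate is present, so LutB is inactive.
Required activator LutB is absent, so *jovY* is not transcribed.
So JovY is not produced.
Autoinducer-2 is present, so HolZ is active.
Fuculose is present, so VorU is inactive.
Activator HolZ is present, so *mibG* is transcribed.
So MibG is produced and active.
With repressor MibG bound, *temB* is not transcribed.
→ *temB* is OFF in A.
Condition B:
Itaconate is absent, so TorD is inactive.
Mevalonate is present, so LutB is inactive.
Required activator LutB is absent, so *jovY* is not transcribed.
So JovY is not produced.
Autoinducer-2 is present, so HolZ is active.
Fuculose is absent, so VorU is active.
Activator HolZ is present, so *mibG* is transcribed.
So MibG is produced and active.
With repressor MibG bound, *temB* is not transcribed.
→ *temB* is OFF in B.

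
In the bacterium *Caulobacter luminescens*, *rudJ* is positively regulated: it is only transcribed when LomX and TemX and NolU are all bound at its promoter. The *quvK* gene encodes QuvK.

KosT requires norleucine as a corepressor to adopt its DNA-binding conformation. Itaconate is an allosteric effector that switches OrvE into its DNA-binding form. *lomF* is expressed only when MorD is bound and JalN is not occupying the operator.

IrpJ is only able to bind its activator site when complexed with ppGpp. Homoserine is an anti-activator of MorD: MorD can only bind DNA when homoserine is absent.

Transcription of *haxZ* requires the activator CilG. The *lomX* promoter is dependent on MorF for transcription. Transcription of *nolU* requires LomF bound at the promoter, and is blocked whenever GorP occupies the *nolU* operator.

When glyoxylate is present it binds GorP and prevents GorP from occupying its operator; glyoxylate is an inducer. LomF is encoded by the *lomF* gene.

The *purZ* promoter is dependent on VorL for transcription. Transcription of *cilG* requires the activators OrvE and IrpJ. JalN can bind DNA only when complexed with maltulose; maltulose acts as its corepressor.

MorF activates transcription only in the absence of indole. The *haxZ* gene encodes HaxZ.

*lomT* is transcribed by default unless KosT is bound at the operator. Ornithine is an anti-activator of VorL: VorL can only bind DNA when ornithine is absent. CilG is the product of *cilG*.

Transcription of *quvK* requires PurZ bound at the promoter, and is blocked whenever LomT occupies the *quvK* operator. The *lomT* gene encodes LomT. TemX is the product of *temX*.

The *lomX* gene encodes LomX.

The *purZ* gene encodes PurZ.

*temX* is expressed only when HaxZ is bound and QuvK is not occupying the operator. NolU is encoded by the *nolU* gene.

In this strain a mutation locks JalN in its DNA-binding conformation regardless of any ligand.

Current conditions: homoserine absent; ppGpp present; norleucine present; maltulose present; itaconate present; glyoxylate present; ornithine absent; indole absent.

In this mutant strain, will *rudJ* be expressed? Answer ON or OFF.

OFF

Indole is absent, so MorF is active.
No repressor is bound and MorF is active, so *lomX* is transcribed.
So LomX is produced and active.
Itaconate is present, so OrvE is active.
ppGpp is present, so IrpJ is active.
No repressor is bound and OrvE and IrpJ are active, so *cilG* is transcribed.
So CilG is produced and active.
No repressor is bound and CilG is active, so *haxZ* is transcribed.
So HaxZ is produced and active.
Norleucine is present, so KosT is active.
With repressor KosT bound, *lomT* is not transcribed.
So LomT is not produced.
Ornithine is absent, so VorL is active.
No repressor is bound and VorL is active, so *purZ* is transcribed.
So PurZ is produced and active.
No repressor is bound and PurZ is active, so *quvK* is transcribed.
So QuvK is produced and active.
With repressor QuvK bound, *temX* is not transcribed.
So TemX is not produced.
JalN is constitutively active in this strain.
Homoserine is absent, so MorD is active.
With repressor JalN bound, *lomF* is not transcribed.
So LomF is not produced.
Glyoxylate is present, so GorP is inactive.
Required activator LomF is absent, so *nolU* is not transcribed.
So NolU is not produced.
Required activator TemX is absent, so *rudJ* is not transcribed.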